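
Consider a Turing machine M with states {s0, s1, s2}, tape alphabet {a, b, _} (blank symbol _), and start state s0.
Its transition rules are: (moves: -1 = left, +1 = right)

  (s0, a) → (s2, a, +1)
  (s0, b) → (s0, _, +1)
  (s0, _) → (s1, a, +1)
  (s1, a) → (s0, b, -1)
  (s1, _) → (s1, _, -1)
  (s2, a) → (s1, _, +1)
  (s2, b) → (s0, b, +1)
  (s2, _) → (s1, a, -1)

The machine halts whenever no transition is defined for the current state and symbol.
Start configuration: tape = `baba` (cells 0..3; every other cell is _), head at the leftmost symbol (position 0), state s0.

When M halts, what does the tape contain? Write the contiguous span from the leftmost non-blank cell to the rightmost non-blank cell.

s0 | [b]aba__   read b → write _, move +1, go to s0
s0 | _[a]ba__   read a → write a, move +1, go to s2
s2 | _a[b]a__   read b → write b, move +1, go to s0
s0 | _ab[a]__   read a → write a, move +1, go to s2
s2 | _aba[_]_   read _ → write a, move -1, go to s1
s1 | _ab[a]a_   read a → write b, move -1, go to s0
s0 | _a[b]ba_   read b → write _, move +1, go to s0
s0 | _a_[b]a_   read b → write _, move +1, go to s0
s0 | _a__[a]_   read a → write a, move +1, go to s2
s2 | _a__a[_]   read _ → write a, move -1, go to s1
s1 | _a__[a]a   read a → write b, move -1, go to s0
s0 | _a_[_]ba   read _ → write a, move +1, go to s1
s1 | _a_a[b]a
The non-blank tape span at halt is a_aba.

a_aba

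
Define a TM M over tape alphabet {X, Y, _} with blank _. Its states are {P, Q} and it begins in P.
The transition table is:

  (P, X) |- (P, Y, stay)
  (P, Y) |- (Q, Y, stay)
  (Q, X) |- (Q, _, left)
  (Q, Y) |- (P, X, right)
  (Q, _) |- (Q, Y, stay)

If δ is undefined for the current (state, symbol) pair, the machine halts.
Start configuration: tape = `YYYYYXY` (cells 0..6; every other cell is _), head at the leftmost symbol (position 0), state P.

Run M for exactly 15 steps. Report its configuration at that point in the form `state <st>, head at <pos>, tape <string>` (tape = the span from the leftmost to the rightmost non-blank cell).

state=P head=0 tape=[Y]YYYYXY_   (P,Y)→(Q,Y,stay)
state=Q head=0 tape=[Y]YYYYXY_   (Q,Y)→(P,X,right)
state=P head=1 tape=X[Y]YYYXY_   (P,Y)→(Q,Y,stay)
state=Q head=1 tape=X[Y]YYYXY_   (Q,Y)→(P,X,right)
state=P head=2 tape=XX[Y]YYXY_   (P,Y)→(Q,Y,stay)
state=Q head=2 tape=XX[Y]YYXY_   (Q,Y)→(P,X,right)
state=P head=3 tape=XXX[Y]YXY_   (P,Y)→(Q,Y,stay)
state=Q head=3 tape=XXX[Y]YXY_   (Q,Y)→(P,X,right)
state=P head=4 tape=XXXX[Y]XY_   (P,Y)→(Q,Y,stay)
state=Q head=4 tape=XXXX[Y]XY_   (Q,Y)→(P,X,right)
state=P head=5 tape=XXXXX[X]Y_   (P,X)→(P,Y,stay)
state=P head=5 tape=XXXXX[Y]Y_   (P,Y)→(Q,Y,stay)
state=Q head=5 tape=XXXXX[Y]Y_   (Q,Y)→(P,X,right)
state=P head=6 tape=XXXXXX[Y]_   (P,Y)→(Q,Y,stay)
state=Q head=6 tape=XXXXXX[Y]_   (Q,Y)→(P,X,right)
state=P head=7 tape=XXXXXXX[_]
After 15 steps: state P, head at 7, tape XXXXXXX.

state P, head at 7, tape XXXXXXX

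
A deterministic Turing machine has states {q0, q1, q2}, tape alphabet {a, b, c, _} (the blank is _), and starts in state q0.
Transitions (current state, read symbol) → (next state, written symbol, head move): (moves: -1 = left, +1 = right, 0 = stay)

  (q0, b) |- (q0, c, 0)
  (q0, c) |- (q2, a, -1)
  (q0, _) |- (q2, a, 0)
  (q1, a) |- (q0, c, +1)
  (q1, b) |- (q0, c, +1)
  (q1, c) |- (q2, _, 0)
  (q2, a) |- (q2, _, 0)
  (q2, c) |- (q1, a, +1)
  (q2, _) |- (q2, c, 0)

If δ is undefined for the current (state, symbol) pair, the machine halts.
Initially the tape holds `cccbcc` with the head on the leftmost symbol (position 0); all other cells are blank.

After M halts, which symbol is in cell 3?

state=q0 head=0 tape=_[c]ccbcc__   (q0,c)→(q2,a,-1)
state=q2 head=-1 tape=[_]accbcc__   (q2,_)→(q2,c,0)
state=q2 head=-1 tape=[c]accbcc__   (q2,c)→(q1,a,+1)
state=q1 head=0 tape=a[a]ccbcc__   (q1,a)→(q0,c,+1)
state=q0 head=1 tape=ac[c]cbcc__   (q0,c)→(q2,a,-1)
state=q2 head=0 tape=a[c]acbcc__   (q2,c)→(q1,a,+1)
state=q1 head=1 tape=aa[a]cbcc__   (q1,a)→(q0,c,+1)
state=q0 head=2 tape=aac[c]bcc__   (q0,c)→(q2,a,-1)
state=q2 head=1 tape=aa[c]abcc__   (q2,c)→(q1,a,+1)
state=q1 head=2 tape=aaa[a]bcc__   (q1,a)→(q0,c,+1)
state=q0 head=3 tape=aaac[b]cc__   (q0,b)→(q0,c,0)
state=q0 head=3 tape=aaac[c]cc__   (q0,c)→(q2,a,-1)
state=q2 head=2 tape=aaa[c]acc__   (q2,c)→(q1,a,+1)
state=q1 head=3 tape=aaaa[a]cc__   (q1,a)→(q0,c,+1)
state=q0 head=4 tape=aaaac[c]c__   (q0,c)→(q2,a,-1)
state=q2 head=3 tape=aaaa[c]ac__   (q2,c)→(q1,a,+1)
state=q1 head=4 tape=aaaaa[a]c__   (q1,a)→(q0,c,+1)
state=q0 head=5 tape=aaaaac[c]__   (q0,c)→(q2,a,-1)
state=q2 head=4 tape=aaaaa[c]a__   (q2,c)→(q1,a,+1)
state=q1 head=5 tape=aaaaaa[a]__   (q1,a)→(q0,c,+1)
state=q0 head=6 tape=aaaaaac[_]_   (q0,_)→(q2,a,0)
state=q2 head=6 tape=aaaaaac[a]_   (q2,a)→(q2,_,0)
state=q2 head=6 tape=aaaaaac[_]_   (q2,_)→(q2,c,0)
state=q2 head=6 tape=aaaaaac[c]_   (q2,c)→(q1,a,+1)
state=q1 head=7 tape=aaaaaaca[_]
Cell 3 holds a when M halts.

a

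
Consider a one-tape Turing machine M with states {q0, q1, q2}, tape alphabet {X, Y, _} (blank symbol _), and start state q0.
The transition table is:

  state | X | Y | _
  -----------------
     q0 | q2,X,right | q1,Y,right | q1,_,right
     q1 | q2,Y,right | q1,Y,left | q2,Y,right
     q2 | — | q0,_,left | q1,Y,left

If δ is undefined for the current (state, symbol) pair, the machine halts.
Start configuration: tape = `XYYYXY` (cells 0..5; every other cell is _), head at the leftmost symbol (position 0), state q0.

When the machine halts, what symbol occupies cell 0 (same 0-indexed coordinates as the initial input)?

state=q0 head=0 tape=[X]YYYXY   (q0,X)→(q2,X,right)
state=q2 head=1 tape=X[Y]YYXY   (q2,Y)→(q0,_,left)
state=q0 head=0 tape=[X]_YYXY   (q0,X)→(q2,X,right)
state=q2 head=1 tape=X[_]YYXY   (q2,_)→(q1,Y,left)
state=q1 head=0 tape=[X]YYYXY   (q1,X)→(q2,Y,right)
state=q2 head=1 tape=Y[Y]YYXY   (q2,Y)→(q0,_,left)
state=q0 head=0 tape=[Y]_YYXY   (q0,Y)→(q1,Y,right)
state=q1 head=1 tape=Y[_]YYXY   (q1,_)→(q2,Y,right)
state=q2 head=2 tape=YY[Y]YXY   (q2,Y)→(q0,_,left)
state=q0 head=1 tape=Y[Y]_YXY   (q0,Y)→(q1,Y,right)
state=q1 head=2 tape=YY[_]YXY   (q1,_)→(q2,Y,right)
state=q2 head=3 tape=YYY[Y]XY   (q2,Y)→(q0,_,left)
state=q0 head=2 tape=YY[Y]_XY   (q0,Y)→(q1,Y,right)
state=q1 head=3 tape=YYY[_]XY   (q1,_)→(q2,Y,right)
state=q2 head=4 tape=YYYY[X]Y
Cell 0 holds Y when M halts.

Y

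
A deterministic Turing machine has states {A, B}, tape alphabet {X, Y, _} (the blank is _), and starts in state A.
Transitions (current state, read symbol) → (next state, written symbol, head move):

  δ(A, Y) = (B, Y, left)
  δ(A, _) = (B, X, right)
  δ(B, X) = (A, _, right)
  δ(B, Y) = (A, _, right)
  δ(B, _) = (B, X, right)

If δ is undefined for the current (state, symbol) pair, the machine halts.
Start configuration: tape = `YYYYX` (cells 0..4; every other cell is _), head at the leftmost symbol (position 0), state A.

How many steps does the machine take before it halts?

A | _[Y]YYYX   read Y → write Y, move left, go to B
B | [_]YYYYX   read _ → write X, move right, go to B
B | X[Y]YYYX   read Y → write _, move right, go to A
A | X_[Y]YYX   read Y → write Y, move left, go to B
B | X[_]YYYX   read _ → write X, move right, go to B
B | XX[Y]YYX   read Y → write _, move right, go to A
A | XX_[Y]YX   read Y → write Y, move left, go to B
B | XX[_]YYX   read _ → write X, move right, go to B
B | XXX[Y]YX   read Y → write _, move right, go to A
A | XXX_[Y]X   read Y → write Y, move left, go to B
B | XXX[_]YX   read _ → write X, move right, go to B
B | XXXX[Y]X   read Y → write _, move right, go to A
A | XXXX_[X]
M halts after 12 transitions.

12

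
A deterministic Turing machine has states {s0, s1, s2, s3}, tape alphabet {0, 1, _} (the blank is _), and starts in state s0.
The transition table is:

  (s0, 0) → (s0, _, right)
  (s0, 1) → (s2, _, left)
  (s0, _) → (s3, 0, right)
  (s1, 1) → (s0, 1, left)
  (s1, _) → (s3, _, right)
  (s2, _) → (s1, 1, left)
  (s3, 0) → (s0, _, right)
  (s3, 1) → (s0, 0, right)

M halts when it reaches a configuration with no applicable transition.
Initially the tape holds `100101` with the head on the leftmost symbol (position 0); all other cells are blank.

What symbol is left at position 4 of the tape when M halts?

1

s0 | __[1]00101   read 1 → write _, move left, go to s2
s2 | _[_]_00101   read _ → write 1, move left, go to s1
s1 | [_]1_00101   read _ → write _, move right, go to s3
s3 | _[1]_00101   read 1 → write 0, move right, go to s0
s0 | _0[_]00101   read _ → write 0, move right, go to s3
s3 | _00[0]0101   read 0 → write _, move right, go to s0
s0 | _00_[0]101   read 0 → write _, move right, go to s0
s0 | _00__[1]01   read 1 → write _, move left, go to s2
s2 | _00_[_]_01   read _ → write 1, move left, go to s1
s1 | _00[_]1_01   read _ → write _, move right, go to s3
s3 | _00_[1]_01   read 1 → write 0, move right, go to s0
s0 | _00_0[_]01   read _ → write 0, move right, go to s3
s3 | _00_00[0]1   read 0 → write _, move right, go to s0
s0 | _00_00_[1]   read 1 → write _, move left, go to s2
s2 | _00_00[_]_   read _ → write 1, move left, go to s1
s1 | _00_0[0]1_
Cell 4 holds 1 when M halts.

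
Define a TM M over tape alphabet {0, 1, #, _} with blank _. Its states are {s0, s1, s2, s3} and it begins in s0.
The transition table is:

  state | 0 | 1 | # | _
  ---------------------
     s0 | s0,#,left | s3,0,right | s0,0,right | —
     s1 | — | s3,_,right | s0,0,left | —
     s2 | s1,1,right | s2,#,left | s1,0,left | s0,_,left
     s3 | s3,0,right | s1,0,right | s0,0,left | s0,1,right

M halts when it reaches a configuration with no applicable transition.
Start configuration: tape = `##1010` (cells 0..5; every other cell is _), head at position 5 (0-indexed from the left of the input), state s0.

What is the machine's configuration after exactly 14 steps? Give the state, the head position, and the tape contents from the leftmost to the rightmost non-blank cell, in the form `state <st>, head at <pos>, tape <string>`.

state s0, head at 1, tape 0####0

s0 | ##101[0]   read 0 → write #, move left, go to s0
s0 | ##10[1]#   read 1 → write 0, move right, go to s3
s3 | ##100[#]   read # → write 0, move left, go to s0
s0 | ##10[0]0   read 0 → write #, move left, go to s0
s0 | ##1[0]#0   read 0 → write #, move left, go to s0
s0 | ##[1]##0   read 1 → write 0, move right, go to s3
s3 | ##0[#]#0   read # → write 0, move left, go to s0
s0 | ##[0]0#0   read 0 → write #, move left, go to s0
s0 | #[#]#0#0   read # → write 0, move right, go to s0
s0 | #0[#]0#0   read # → write 0, move right, go to s0
s0 | #00[0]#0   read 0 → write #, move left, go to s0
s0 | #0[0]##0   read 0 → write #, move left, go to s0
s0 | #[0]###0   read 0 → write #, move left, go to s0
s0 | [#]####0   read # → write 0, move right, go to s0
s0 | 0[#]###0
After 14 steps: state s0, head at 1, tape 0####0.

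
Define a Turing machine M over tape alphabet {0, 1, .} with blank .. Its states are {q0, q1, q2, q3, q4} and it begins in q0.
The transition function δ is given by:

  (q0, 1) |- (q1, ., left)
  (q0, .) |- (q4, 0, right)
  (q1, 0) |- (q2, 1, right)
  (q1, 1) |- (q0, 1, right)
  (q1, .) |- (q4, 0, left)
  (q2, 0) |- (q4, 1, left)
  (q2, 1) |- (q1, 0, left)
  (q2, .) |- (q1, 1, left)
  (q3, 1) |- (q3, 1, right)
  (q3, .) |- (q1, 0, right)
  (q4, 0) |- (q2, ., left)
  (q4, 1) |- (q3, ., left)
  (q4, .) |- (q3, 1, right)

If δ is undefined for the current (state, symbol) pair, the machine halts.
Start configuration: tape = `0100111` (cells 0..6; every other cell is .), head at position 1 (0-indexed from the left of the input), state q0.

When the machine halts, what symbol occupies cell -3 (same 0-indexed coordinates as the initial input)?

0

state=q0 head=1 tape=....0[1]00111   (q0,1)→(q1,.,left)
state=q1 head=0 tape=....[0].00111   (q1,0)→(q2,1,right)
state=q2 head=1 tape=....1[.]00111   (q2,.)→(q1,1,left)
state=q1 head=0 tape=....[1]100111   (q1,1)→(q0,1,right)
state=q0 head=1 tape=....1[1]00111   (q0,1)→(q1,.,left)
state=q1 head=0 tape=....[1].00111   (q1,1)→(q0,1,right)
state=q0 head=1 tape=....1[.]00111   (q0,.)→(q4,0,right)
state=q4 head=2 tape=....10[0]0111   (q4,0)→(q2,.,left)
state=q2 head=1 tape=....1[0].0111   (q2,0)→(q4,1,left)
state=q4 head=0 tape=....[1]1.0111   (q4,1)→(q3,.,left)
state=q3 head=-1 tape=...[.].1.0111   (q3,.)→(q1,0,right)
state=q1 head=0 tape=...0[.]1.0111   (q1,.)→(q4,0,left)
state=q4 head=-1 tape=...[0]01.0111   (q4,0)→(q2,.,left)
state=q2 head=-2 tape=..[.].01.0111   (q2,.)→(q1,1,left)
state=q1 head=-3 tape=.[.]1.01.0111   (q1,.)→(q4,0,left)
state=q4 head=-4 tape=[.]01.01.0111   (q4,.)→(q3,1,right)
state=q3 head=-3 tape=1[0]1.01.0111
Cell -3 holds 0 when M halts.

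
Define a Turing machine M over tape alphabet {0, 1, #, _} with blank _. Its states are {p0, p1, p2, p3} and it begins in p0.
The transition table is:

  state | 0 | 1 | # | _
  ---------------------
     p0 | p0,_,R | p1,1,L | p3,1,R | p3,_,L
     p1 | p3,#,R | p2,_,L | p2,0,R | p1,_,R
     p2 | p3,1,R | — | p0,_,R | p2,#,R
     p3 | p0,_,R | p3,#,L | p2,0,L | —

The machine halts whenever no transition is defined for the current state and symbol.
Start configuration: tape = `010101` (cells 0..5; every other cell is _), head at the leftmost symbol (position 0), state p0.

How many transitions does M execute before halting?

p0 | [0]10101   read 0 → write _, move R, go to p0
p0 | _[1]0101   read 1 → write 1, move L, go to p1
p1 | [_]10101   read _ → write _, move R, go to p1
p1 | _[1]0101   read 1 → write _, move L, go to p2
p2 | [_]_0101   read _ → write #, move R, go to p2
p2 | #[_]0101   read _ → write #, move R, go to p2
p2 | ##[0]101   read 0 → write 1, move R, go to p3
p3 | ##1[1]01   read 1 → write #, move L, go to p3
p3 | ##[1]#01   read 1 → write #, move L, go to p3
p3 | #[#]##01   read # → write 0, move L, go to p2
p2 | [#]0##01   read # → write _, move R, go to p0
p0 | _[0]##01   read 0 → write _, move R, go to p0
p0 | __[#]#01   read # → write 1, move R, go to p3
p3 | __1[#]01   read # → write 0, move L, go to p2
p2 | __[1]001
M halts after 14 transitions.

14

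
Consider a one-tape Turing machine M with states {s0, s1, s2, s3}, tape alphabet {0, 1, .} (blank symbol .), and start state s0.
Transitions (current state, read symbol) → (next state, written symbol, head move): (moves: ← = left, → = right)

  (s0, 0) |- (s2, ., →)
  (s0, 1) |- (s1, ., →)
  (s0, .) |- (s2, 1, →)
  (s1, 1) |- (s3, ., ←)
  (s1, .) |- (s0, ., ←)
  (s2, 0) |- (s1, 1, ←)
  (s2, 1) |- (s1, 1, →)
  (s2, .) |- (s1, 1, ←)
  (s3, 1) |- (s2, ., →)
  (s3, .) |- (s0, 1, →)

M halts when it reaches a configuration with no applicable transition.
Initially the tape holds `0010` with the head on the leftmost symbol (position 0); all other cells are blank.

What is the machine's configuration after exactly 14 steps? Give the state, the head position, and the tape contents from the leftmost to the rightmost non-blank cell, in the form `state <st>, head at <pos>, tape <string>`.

state s1, head at 0, tape 1..110

state=s0 head=0 tape=..[0]010   (s0,0)→(s2,.,→)
state=s2 head=1 tape=...[0]10   (s2,0)→(s1,1,←)
state=s1 head=0 tape=..[.]110   (s1,.)→(s0,.,←)
state=s0 head=-1 tape=.[.].110   (s0,.)→(s2,1,→)
state=s2 head=0 tape=.1[.]110   (s2,.)→(s1,1,←)
state=s1 head=-1 tape=.[1]1110   (s1,1)→(s3,.,←)
state=s3 head=-2 tape=[.].1110   (s3,.)→(s0,1,→)
state=s0 head=-1 tape=1[.]1110   (s0,.)→(s2,1,→)
state=s2 head=0 tape=11[1]110   (s2,1)→(s1,1,→)
state=s1 head=1 tape=111[1]10   (s1,1)→(s3,.,←)
state=s3 head=0 tape=11[1].10   (s3,1)→(s2,.,→)
state=s2 head=1 tape=11.[.]10   (s2,.)→(s1,1,←)
state=s1 head=0 tape=11[.]110   (s1,.)→(s0,.,←)
state=s0 head=-1 tape=1[1].110   (s0,1)→(s1,.,→)
state=s1 head=0 tape=1.[.]110
After 14 steps: state s1, head at 0, tape 1..110.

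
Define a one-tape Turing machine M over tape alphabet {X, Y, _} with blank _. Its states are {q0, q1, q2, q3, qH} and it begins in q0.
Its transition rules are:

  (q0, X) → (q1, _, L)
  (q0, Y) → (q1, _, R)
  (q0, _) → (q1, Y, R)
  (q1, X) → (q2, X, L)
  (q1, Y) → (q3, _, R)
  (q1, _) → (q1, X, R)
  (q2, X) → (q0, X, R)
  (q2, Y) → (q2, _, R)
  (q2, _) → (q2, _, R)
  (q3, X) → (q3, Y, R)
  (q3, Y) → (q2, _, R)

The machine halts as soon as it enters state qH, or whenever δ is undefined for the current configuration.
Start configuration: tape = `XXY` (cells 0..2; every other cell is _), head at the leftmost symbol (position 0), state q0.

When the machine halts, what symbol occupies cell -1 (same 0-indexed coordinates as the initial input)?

X

state=q0 head=0 tape=__[X]XY_   (q0,X)→(q1,_,L)
state=q1 head=-1 tape=_[_]_XY_   (q1,_)→(q1,X,R)
state=q1 head=0 tape=_X[_]XY_   (q1,_)→(q1,X,R)
state=q1 head=1 tape=_XX[X]Y_   (q1,X)→(q2,X,L)
state=q2 head=0 tape=_X[X]XY_   (q2,X)→(q0,X,R)
state=q0 head=1 tape=_XX[X]Y_   (q0,X)→(q1,_,L)
state=q1 head=0 tape=_X[X]_Y_   (q1,X)→(q2,X,L)
state=q2 head=-1 tape=_[X]X_Y_   (q2,X)→(q0,X,R)
state=q0 head=0 tape=_X[X]_Y_   (q0,X)→(q1,_,L)
state=q1 head=-1 tape=_[X]__Y_   (q1,X)→(q2,X,L)
state=q2 head=-2 tape=[_]X__Y_   (q2,_)→(q2,_,R)
state=q2 head=-1 tape=_[X]__Y_   (q2,X)→(q0,X,R)
state=q0 head=0 tape=_X[_]_Y_   (q0,_)→(q1,Y,R)
state=q1 head=1 tape=_XY[_]Y_   (q1,_)→(q1,X,R)
state=q1 head=2 tape=_XYX[Y]_   (q1,Y)→(q3,_,R)
state=q3 head=3 tape=_XYX_[_]
Cell -1 holds X when M halts.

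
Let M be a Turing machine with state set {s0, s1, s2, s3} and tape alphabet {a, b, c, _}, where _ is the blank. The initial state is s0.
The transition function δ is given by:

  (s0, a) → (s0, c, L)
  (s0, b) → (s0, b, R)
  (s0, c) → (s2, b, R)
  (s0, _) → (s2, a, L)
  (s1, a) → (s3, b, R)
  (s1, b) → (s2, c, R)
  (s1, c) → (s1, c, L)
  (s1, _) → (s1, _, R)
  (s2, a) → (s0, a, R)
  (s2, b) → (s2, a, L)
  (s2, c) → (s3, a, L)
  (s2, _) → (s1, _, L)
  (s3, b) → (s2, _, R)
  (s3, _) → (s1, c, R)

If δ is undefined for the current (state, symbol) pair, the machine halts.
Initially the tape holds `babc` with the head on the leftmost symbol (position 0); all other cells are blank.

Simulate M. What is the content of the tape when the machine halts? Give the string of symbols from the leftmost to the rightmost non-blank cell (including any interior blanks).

s0 | __[b]abc   read b → write b, move R, go to s0
s0 | __b[a]bc   read a → write c, move L, go to s0
s0 | __[b]cbc   read b → write b, move R, go to s0
s0 | __b[c]bc   read c → write b, move R, go to s2
s2 | __bb[b]c   read b → write a, move L, go to s2
s2 | __b[b]ac   read b → write a, move L, go to s2
s2 | __[b]aac   read b → write a, move L, go to s2
s2 | _[_]aaac   read _ → write _, move L, go to s1
s1 | [_]_aaac   read _ → write _, move R, go to s1
s1 | _[_]aaac   read _ → write _, move R, go to s1
s1 | __[a]aac   read a → write b, move R, go to s3
s3 | __b[a]ac
The non-blank tape span at halt is baac.

baac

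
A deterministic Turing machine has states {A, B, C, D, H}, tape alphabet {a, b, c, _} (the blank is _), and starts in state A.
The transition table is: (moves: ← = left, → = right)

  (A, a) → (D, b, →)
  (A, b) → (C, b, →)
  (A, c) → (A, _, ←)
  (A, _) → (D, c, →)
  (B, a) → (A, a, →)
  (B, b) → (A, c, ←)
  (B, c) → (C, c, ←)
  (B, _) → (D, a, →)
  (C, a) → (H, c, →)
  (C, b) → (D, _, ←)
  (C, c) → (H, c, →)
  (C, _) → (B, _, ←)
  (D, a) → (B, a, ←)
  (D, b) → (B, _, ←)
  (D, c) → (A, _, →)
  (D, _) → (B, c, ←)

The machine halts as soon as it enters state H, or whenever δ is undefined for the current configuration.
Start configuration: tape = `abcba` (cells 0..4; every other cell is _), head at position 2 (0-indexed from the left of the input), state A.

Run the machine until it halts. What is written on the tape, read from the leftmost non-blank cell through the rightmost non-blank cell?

state=A head=2 tape=____ab[c]ba   (A,c)→(A,_,←)
state=A head=1 tape=____a[b]_ba   (A,b)→(C,b,→)
state=C head=2 tape=____ab[_]ba   (C,_)→(B,_,←)
state=B head=1 tape=____a[b]_ba   (B,b)→(A,c,←)
state=A head=0 tape=____[a]c_ba   (A,a)→(D,b,→)
state=D head=1 tape=____b[c]_ba   (D,c)→(A,_,→)
state=A head=2 tape=____b_[_]ba   (A,_)→(D,c,→)
state=D head=3 tape=____b_c[b]a   (D,b)→(B,_,←)
state=B head=2 tape=____b_[c]_a   (B,c)→(C,c,←)
state=C head=1 tape=____b[_]c_a   (C,_)→(B,_,←)
state=B head=0 tape=____[b]_c_a   (B,b)→(A,c,←)
state=A head=-1 tape=___[_]c_c_a   (A,_)→(D,c,→)
state=D head=0 tape=___c[c]_c_a   (D,c)→(A,_,→)
state=A head=1 tape=___c_[_]c_a   (A,_)→(D,c,→)
state=D head=2 tape=___c_c[c]_a   (D,c)→(A,_,→)
state=A head=3 tape=___c_c_[_]a   (A,_)→(D,c,→)
state=D head=4 tape=___c_c_c[a]   (D,a)→(B,a,←)
state=B head=3 tape=___c_c_[c]a   (B,c)→(C,c,←)
state=C head=2 tape=___c_c[_]ca   (C,_)→(B,_,←)
state=B head=1 tape=___c_[c]_ca   (B,c)→(C,c,←)
state=C head=0 tape=___c[_]c_ca   (C,_)→(B,_,←)
state=B head=-1 tape=___[c]_c_ca   (B,c)→(C,c,←)
state=C head=-2 tape=__[_]c_c_ca   (C,_)→(B,_,←)
state=B head=-3 tape=_[_]_c_c_ca   (B,_)→(D,a,→)
state=D head=-2 tape=_a[_]c_c_ca   (D,_)→(B,c,←)
state=B head=-3 tape=_[a]cc_c_ca   (B,a)→(A,a,→)
state=A head=-2 tape=_a[c]c_c_ca   (A,c)→(A,_,←)
state=A head=-3 tape=_[a]_c_c_ca   (A,a)→(D,b,→)
state=D head=-2 tape=_b[_]c_c_ca   (D,_)→(B,c,←)
state=B head=-3 tape=_[b]cc_c_ca   (B,b)→(A,c,←)
state=A head=-4 tape=[_]ccc_c_ca   (A,_)→(D,c,→)
state=D head=-3 tape=c[c]cc_c_ca   (D,c)→(A,_,→)
state=A head=-2 tape=c_[c]c_c_ca   (A,c)→(A,_,←)
state=A head=-3 tape=c[_]_c_c_ca   (A,_)→(D,c,→)
state=D head=-2 tape=cc[_]c_c_ca   (D,_)→(B,c,←)
state=B head=-3 tape=c[c]cc_c_ca   (B,c)→(C,c,←)
state=C head=-4 tape=[c]ccc_c_ca   (C,c)→(H,c,→)
state=H head=-3 tape=c[c]cc_c_ca
The non-blank tape span at halt is cccc_c_ca.

cccc_c_ca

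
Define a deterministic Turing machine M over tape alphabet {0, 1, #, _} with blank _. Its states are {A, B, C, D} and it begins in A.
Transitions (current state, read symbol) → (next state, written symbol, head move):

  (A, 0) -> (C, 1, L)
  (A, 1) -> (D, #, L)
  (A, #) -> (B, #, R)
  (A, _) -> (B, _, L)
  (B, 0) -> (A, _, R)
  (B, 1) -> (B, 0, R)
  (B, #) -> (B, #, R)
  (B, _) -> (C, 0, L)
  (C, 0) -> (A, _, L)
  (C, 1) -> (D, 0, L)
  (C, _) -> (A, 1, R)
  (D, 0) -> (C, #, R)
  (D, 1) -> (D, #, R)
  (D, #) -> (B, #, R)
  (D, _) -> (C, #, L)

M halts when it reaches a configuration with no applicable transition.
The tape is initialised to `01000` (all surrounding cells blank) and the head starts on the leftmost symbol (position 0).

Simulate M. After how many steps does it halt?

state=A head=0 tape=_[0]1000_   (A,0)→(C,1,L)
state=C head=-1 tape=[_]11000_   (C,_)→(A,1,R)
state=A head=0 tape=1[1]1000_   (A,1)→(D,#,L)
state=D head=-1 tape=[1]#1000_   (D,1)→(D,#,R)
state=D head=0 tape=#[#]1000_   (D,#)→(B,#,R)
state=B head=1 tape=##[1]000_   (B,1)→(B,0,R)
state=B head=2 tape=##0[0]00_   (B,0)→(A,_,R)
state=A head=3 tape=##0_[0]0_   (A,0)→(C,1,L)
state=C head=2 tape=##0[_]10_   (C,_)→(A,1,R)
state=A head=3 tape=##01[1]0_   (A,1)→(D,#,L)
state=D head=2 tape=##0[1]#0_   (D,1)→(D,#,R)
state=D head=3 tape=##0#[#]0_   (D,#)→(B,#,R)
state=B head=4 tape=##0##[0]_   (B,0)→(A,_,R)
state=A head=5 tape=##0##_[_]   (A,_)→(B,_,L)
state=B head=4 tape=##0##[_]_   (B,_)→(C,0,L)
state=C head=3 tape=##0#[#]0_
M halts after 15 transitions.

15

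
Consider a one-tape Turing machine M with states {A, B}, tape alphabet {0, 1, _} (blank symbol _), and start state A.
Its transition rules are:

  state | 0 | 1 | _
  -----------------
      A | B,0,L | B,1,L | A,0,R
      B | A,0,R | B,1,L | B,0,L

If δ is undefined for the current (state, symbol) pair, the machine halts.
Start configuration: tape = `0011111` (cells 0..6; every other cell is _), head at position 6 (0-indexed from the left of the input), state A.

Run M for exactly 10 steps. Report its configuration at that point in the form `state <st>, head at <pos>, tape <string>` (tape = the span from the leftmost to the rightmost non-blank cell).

state A, head at 2, tape 0011111

A | 001111[1]   read 1 → write 1, move L, go to B
B | 00111[1]1   read 1 → write 1, move L, go to B
B | 0011[1]11   read 1 → write 1, move L, go to B
B | 001[1]111   read 1 → write 1, move L, go to B
B | 00[1]1111   read 1 → write 1, move L, go to B
B | 0[0]11111   read 0 → write 0, move R, go to A
A | 00[1]1111   read 1 → write 1, move L, go to B
B | 0[0]11111   read 0 → write 0, move R, go to A
A | 00[1]1111   read 1 → write 1, move L, go to B
B | 0[0]11111   read 0 → write 0, move R, go to A
A | 00[1]1111
After 10 steps: state A, head at 2, tape 0011111.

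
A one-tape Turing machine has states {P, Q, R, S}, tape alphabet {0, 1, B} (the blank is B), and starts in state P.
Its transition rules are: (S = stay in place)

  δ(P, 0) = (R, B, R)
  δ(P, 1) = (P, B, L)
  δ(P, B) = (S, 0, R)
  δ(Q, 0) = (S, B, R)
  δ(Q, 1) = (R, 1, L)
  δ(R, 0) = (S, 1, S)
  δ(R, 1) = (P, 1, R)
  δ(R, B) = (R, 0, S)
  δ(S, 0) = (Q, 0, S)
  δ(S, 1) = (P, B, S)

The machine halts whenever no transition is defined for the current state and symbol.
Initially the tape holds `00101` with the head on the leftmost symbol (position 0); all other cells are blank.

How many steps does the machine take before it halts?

10

P | [0]0101B   read 0 → write B, move R, go to R
R | B[0]101B   read 0 → write 1, move S, go to S
S | B[1]101B   read 1 → write B, move S, go to P
P | B[B]101B   read B → write 0, move R, go to S
S | B0[1]01B   read 1 → write B, move S, go to P
P | B0[B]01B   read B → write 0, move R, go to S
S | B00[0]1B   read 0 → write 0, move S, go to Q
Q | B00[0]1B   read 0 → write B, move R, go to S
S | B00B[1]B   read 1 → write B, move S, go to P
P | B00B[B]B   read B → write 0, move R, go to S
S | B00B0[B]
M halts after 10 transitions.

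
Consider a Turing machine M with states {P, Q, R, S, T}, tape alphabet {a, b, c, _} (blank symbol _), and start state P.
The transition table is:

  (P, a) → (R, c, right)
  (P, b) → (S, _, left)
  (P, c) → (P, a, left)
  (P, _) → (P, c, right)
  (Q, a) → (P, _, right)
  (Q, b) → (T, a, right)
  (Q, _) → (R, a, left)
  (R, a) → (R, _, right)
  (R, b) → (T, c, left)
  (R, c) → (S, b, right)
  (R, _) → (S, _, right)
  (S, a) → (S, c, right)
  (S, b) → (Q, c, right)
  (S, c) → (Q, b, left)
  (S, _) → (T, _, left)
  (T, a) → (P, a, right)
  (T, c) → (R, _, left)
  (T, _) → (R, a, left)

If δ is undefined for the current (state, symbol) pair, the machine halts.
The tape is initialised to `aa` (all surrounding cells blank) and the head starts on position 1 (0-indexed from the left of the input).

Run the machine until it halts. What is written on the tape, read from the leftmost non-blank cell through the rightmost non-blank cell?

cb

state=P head=1 tape=__a[a]__   (P,a)→(R,c,right)
state=R head=2 tape=__ac[_]_   (R,_)→(S,_,right)
state=S head=3 tape=__ac_[_]   (S,_)→(T,_,left)
state=T head=2 tape=__ac[_]_   (T,_)→(R,a,left)
state=R head=1 tape=__a[c]a_   (R,c)→(S,b,right)
state=S head=2 tape=__ab[a]_   (S,a)→(S,c,right)
state=S head=3 tape=__abc[_]   (S,_)→(T,_,left)
state=T head=2 tape=__ab[c]_   (T,c)→(R,_,left)
state=R head=1 tape=__a[b]__   (R,b)→(T,c,left)
state=T head=0 tape=__[a]c__   (T,a)→(P,a,right)
state=P head=1 tape=__a[c]__   (P,c)→(P,a,left)
state=P head=0 tape=__[a]a__   (P,a)→(R,c,right)
state=R head=1 tape=__c[a]__   (R,a)→(R,_,right)
state=R head=2 tape=__c_[_]_   (R,_)→(S,_,right)
state=S head=3 tape=__c__[_]   (S,_)→(T,_,left)
state=T head=2 tape=__c_[_]_   (T,_)→(R,a,left)
state=R head=1 tape=__c[_]a_   (R,_)→(S,_,right)
state=S head=2 tape=__c_[a]_   (S,a)→(S,c,right)
state=S head=3 tape=__c_c[_]   (S,_)→(T,_,left)
state=T head=2 tape=__c_[c]_   (T,c)→(R,_,left)
state=R head=1 tape=__c[_]__   (R,_)→(S,_,right)
state=S head=2 tape=__c_[_]_   (S,_)→(T,_,left)
state=T head=1 tape=__c[_]__   (T,_)→(R,a,left)
state=R head=0 tape=__[c]a__   (R,c)→(S,b,right)
state=S head=1 tape=__b[a]__   (S,a)→(S,c,right)
state=S head=2 tape=__bc[_]_   (S,_)→(T,_,left)
state=T head=1 tape=__b[c]__   (T,c)→(R,_,left)
state=R head=0 tape=__[b]___   (R,b)→(T,c,left)
state=T head=-1 tape=_[_]c___   (T,_)→(R,a,left)
state=R head=-2 tape=[_]ac___   (R,_)→(S,_,right)
state=S head=-1 tape=_[a]c___   (S,a)→(S,c,right)
state=S head=0 tape=_c[c]___   (S,c)→(Q,b,left)
state=Q head=-1 tape=_[c]b___
The non-blank tape span at halt is cb.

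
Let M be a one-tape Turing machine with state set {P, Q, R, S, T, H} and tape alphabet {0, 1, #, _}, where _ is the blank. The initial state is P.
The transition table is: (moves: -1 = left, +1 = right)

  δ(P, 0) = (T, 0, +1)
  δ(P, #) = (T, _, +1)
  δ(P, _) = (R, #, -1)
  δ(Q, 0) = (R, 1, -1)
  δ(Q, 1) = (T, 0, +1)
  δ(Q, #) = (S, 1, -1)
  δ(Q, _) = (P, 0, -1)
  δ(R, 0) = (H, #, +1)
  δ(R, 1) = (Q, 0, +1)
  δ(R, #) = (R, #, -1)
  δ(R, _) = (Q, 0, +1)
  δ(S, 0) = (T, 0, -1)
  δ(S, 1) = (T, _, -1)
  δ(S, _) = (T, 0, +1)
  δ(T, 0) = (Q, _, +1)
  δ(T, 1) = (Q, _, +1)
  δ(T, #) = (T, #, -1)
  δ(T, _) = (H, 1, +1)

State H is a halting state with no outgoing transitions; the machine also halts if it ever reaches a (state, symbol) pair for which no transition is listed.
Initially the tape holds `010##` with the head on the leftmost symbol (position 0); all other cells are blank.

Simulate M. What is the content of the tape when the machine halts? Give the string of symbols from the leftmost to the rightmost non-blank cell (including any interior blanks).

000##0

P | [0]10##_   read 0 → write 0, move +1, go to T
T | 0[1]0##_   read 1 → write _, move +1, go to Q
Q | 0_[0]##_   read 0 → write 1, move -1, go to R
R | 0[_]1##_   read _ → write 0, move +1, go to Q
Q | 00[1]##_   read 1 → write 0, move +1, go to T
T | 000[#]#_   read # → write #, move -1, go to T
T | 00[0]##_   read 0 → write _, move +1, go to Q
Q | 00_[#]#_   read # → write 1, move -1, go to S
S | 00[_]1#_   read _ → write 0, move +1, go to T
T | 000[1]#_   read 1 → write _, move +1, go to Q
Q | 000_[#]_   read # → write 1, move -1, go to S
S | 000[_]1_   read _ → write 0, move +1, go to T
T | 0000[1]_   read 1 → write _, move +1, go to Q
Q | 0000_[_]   read _ → write 0, move -1, go to P
P | 0000[_]0   read _ → write #, move -1, go to R
R | 000[0]#0   read 0 → write #, move +1, go to H
H | 000#[#]0
The non-blank tape span at halt is 000##0.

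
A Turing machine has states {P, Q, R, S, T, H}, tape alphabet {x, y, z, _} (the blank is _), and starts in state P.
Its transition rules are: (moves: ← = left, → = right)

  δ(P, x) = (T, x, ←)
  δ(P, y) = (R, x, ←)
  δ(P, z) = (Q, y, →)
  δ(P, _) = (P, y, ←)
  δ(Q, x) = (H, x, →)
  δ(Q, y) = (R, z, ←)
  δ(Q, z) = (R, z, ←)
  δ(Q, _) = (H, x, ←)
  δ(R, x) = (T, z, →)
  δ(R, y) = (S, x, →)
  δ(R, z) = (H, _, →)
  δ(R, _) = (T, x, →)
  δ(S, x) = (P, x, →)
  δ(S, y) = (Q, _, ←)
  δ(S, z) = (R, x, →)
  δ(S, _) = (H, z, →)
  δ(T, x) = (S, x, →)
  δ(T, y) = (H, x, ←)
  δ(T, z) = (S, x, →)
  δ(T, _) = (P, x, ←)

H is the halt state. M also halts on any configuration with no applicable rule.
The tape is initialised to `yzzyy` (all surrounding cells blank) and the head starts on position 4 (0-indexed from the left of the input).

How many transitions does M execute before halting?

P | yzzy[y]___   read y → write x, move ←, go to R
R | yzz[y]x___   read y → write x, move →, go to S
S | yzzx[x]___   read x → write x, move →, go to P
P | yzzxx[_]__   read _ → write y, move ←, go to P
P | yzzx[x]y__   read x → write x, move ←, go to T
T | yzz[x]xy__   read x → write x, move →, go to S
S | yzzx[x]y__   read x → write x, move →, go to P
P | yzzxx[y]__   read y → write x, move ←, go to R
R | yzzx[x]x__   read x → write z, move →, go to T
T | yzzxz[x]__   read x → write x, move →, go to S
S | yzzxzx[_]_   read _ → write z, move →, go to H
H | yzzxzxz[_]
M halts after 11 transitions.

11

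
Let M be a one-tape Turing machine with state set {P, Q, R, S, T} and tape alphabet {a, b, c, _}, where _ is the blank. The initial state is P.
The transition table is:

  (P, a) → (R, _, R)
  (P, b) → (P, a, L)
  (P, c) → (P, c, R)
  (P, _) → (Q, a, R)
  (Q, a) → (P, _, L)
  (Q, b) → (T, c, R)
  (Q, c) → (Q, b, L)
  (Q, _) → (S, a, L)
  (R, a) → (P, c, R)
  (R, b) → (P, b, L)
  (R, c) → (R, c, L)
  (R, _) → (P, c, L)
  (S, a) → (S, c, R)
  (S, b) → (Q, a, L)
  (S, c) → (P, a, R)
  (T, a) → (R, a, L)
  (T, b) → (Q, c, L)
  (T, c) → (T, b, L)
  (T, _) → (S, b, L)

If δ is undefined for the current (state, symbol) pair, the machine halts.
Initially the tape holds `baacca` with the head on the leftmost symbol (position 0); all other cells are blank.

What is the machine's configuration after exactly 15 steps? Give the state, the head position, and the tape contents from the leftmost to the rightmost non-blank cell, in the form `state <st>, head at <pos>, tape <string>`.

state=P head=0 tape=___[b]aacca   (P,b)→(P,a,L)
state=P head=-1 tape=__[_]aaacca   (P,_)→(Q,a,R)
state=Q head=0 tape=__a[a]aacca   (Q,a)→(P,_,L)
state=P head=-1 tape=__[a]_aacca   (P,a)→(R,_,R)
state=R head=0 tape=___[_]aacca   (R,_)→(P,c,L)
state=P head=-1 tape=__[_]caacca   (P,_)→(Q,a,R)
state=Q head=0 tape=__a[c]aacca   (Q,c)→(Q,b,L)
state=Q head=-1 tape=__[a]baacca   (Q,a)→(P,_,L)
state=P head=-2 tape=_[_]_baacca   (P,_)→(Q,a,R)
state=Q head=-1 tape=_a[_]baacca   (Q,_)→(S,a,L)
state=S head=-2 tape=_[a]abaacca   (S,a)→(S,c,R)
state=S head=-1 tape=_c[a]baacca   (S,a)→(S,c,R)
state=S head=0 tape=_cc[b]aacca   (S,b)→(Q,a,L)
state=Q head=-1 tape=_c[c]aaacca   (Q,c)→(Q,b,L)
state=Q head=-2 tape=_[c]baaacca   (Q,c)→(Q,b,L)
state=Q head=-3 tape=[_]bbaaacca
After 15 steps: state Q, head at -3, tape bbaaacca.

state Q, head at -3, tape bbaaacca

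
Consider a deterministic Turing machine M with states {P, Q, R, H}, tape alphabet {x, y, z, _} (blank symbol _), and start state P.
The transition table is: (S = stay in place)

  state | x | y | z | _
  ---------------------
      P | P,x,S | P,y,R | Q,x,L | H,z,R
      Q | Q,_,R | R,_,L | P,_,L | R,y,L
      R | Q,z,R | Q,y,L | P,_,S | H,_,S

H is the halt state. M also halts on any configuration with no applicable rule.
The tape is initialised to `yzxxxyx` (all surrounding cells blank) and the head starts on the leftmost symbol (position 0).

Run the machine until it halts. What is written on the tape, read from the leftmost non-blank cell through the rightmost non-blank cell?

P | _[y]zxxxyx   read y → write y, move R, go to P
P | _y[z]xxxyx   read z → write x, move L, go to Q
Q | _[y]xxxxyx   read y → write _, move L, go to R
R | [_]_xxxxyx   read _ → write _, move S, go to H
H | [_]_xxxxyx
The non-blank tape span at halt is xxxxyx.

xxxxyx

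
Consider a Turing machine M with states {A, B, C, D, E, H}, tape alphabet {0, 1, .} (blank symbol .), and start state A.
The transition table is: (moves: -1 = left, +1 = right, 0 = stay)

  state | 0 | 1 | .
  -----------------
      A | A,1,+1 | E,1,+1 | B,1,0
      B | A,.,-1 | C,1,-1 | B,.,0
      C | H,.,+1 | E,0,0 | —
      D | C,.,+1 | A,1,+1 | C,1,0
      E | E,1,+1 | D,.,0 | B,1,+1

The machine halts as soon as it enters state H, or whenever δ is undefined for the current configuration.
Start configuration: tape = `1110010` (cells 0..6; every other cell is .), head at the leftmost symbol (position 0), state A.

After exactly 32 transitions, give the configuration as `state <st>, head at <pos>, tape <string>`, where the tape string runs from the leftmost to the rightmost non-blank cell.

state=A head=0 tape=[1]110010..   (A,1)→(E,1,+1)
state=E head=1 tape=1[1]10010..   (E,1)→(D,.,0)
state=D head=1 tape=1[.]10010..   (D,.)→(C,1,0)
state=C head=1 tape=1[1]10010..   (C,1)→(E,0,0)
state=E head=1 tape=1[0]10010..   (E,0)→(E,1,+1)
state=E head=2 tape=11[1]0010..   (E,1)→(D,.,0)
state=D head=2 tape=11[.]0010..   (D,.)→(C,1,0)
state=C head=2 tape=11[1]0010..   (C,1)→(E,0,0)
state=E head=2 tape=11[0]0010..   (E,0)→(E,1,+1)
state=E head=3 tape=111[0]010..   (E,0)→(E,1,+1)
state=E head=4 tape=1111[0]10..   (E,0)→(E,1,+1)
state=E head=5 tape=11111[1]0..   (E,1)→(D,.,0)
state=D head=5 tape=11111[.]0..   (D,.)→(C,1,0)
state=C head=5 tape=11111[1]0..   (C,1)→(E,0,0)
state=E head=5 tape=11111[0]0..   (E,0)→(E,1,+1)
state=E head=6 tape=111111[0]..   (E,0)→(E,1,+1)
state=E head=7 tape=1111111[.].   (E,.)→(B,1,+1)
state=B head=8 tape=11111111[.]   (B,.)→(B,.,0)
state=B head=8 tape=11111111[.]   (B,.)→(B,.,0)
state=B head=8 tape=11111111[.]   (B,.)→(B,.,0)
state=B head=8 tape=11111111[.]   (B,.)→(B,.,0)
state=B head=8 tape=11111111[.]   (B,.)→(B,.,0)
state=B head=8 tape=11111111[.]   (B,.)→(B,.,0)
state=B head=8 tape=11111111[.]   (B,.)→(B,.,0)
state=B head=8 tape=11111111[.]   (B,.)→(B,.,0)
state=B head=8 tape=11111111[.]   (B,.)→(B,.,0)
state=B head=8 tape=11111111[.]   (B,.)→(B,.,0)
state=B head=8 tape=11111111[.]   (B,.)→(B,.,0)
state=B head=8 tape=11111111[.]   (B,.)→(B,.,0)
state=B head=8 tape=11111111[.]   (B,.)→(B,.,0)
state=B head=8 tape=11111111[.]   (B,.)→(B,.,0)
state=B head=8 tape=11111111[.]   (B,.)→(B,.,0)
state=B head=8 tape=11111111[.]
After 32 steps: state B, head at 8, tape 11111111.

state B, head at 8, tape 11111111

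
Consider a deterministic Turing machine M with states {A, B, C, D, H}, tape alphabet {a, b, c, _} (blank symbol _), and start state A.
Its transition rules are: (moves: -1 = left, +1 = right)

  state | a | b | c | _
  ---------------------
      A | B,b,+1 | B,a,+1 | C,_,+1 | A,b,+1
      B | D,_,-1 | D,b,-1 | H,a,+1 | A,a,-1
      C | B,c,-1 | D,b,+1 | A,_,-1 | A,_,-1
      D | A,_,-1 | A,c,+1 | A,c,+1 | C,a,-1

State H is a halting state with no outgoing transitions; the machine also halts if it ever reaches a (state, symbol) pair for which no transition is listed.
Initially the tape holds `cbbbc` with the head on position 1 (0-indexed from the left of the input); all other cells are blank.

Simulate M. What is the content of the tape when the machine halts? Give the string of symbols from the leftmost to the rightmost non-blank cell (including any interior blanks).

state=A head=1 tape=c[b]bbc_   (A,b)→(B,a,+1)
state=B head=2 tape=ca[b]bc_   (B,b)→(D,b,-1)
state=D head=1 tape=c[a]bbc_   (D,a)→(A,_,-1)
state=A head=0 tape=[c]_bbc_   (A,c)→(C,_,+1)
state=C head=1 tape=_[_]bbc_   (C,_)→(A,_,-1)
state=A head=0 tape=[_]_bbc_   (A,_)→(A,b,+1)
state=A head=1 tape=b[_]bbc_   (A,_)→(A,b,+1)
state=A head=2 tape=bb[b]bc_   (A,b)→(B,a,+1)
state=B head=3 tape=bba[b]c_   (B,b)→(D,b,-1)
state=D head=2 tape=bb[a]bc_   (D,a)→(A,_,-1)
state=A head=1 tape=b[b]_bc_   (A,b)→(B,a,+1)
state=B head=2 tape=ba[_]bc_   (B,_)→(A,a,-1)
state=A head=1 tape=b[a]abc_   (A,a)→(B,b,+1)
state=B head=2 tape=bb[a]bc_   (B,a)→(D,_,-1)
state=D head=1 tape=b[b]_bc_   (D,b)→(A,c,+1)
state=A head=2 tape=bc[_]bc_   (A,_)→(A,b,+1)
state=A head=3 tape=bcb[b]c_   (A,b)→(B,a,+1)
state=B head=4 tape=bcba[c]_   (B,c)→(H,a,+1)
state=H head=5 tape=bcbaa[_]
The non-blank tape span at halt is bcbaa.

bcbaa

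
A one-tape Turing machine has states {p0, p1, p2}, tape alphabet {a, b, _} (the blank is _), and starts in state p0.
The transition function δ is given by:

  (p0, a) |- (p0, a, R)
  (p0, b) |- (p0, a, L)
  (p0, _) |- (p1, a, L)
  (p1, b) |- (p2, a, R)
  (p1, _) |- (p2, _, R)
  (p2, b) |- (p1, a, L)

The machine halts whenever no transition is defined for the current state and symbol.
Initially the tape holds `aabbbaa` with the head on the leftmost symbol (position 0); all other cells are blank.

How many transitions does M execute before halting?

p0 | [a]abbbaa_   read a → write a, move R, go to p0
p0 | a[a]bbbaa_   read a → write a, move R, go to p0
p0 | aa[b]bbaa_   read b → write a, move L, go to p0
p0 | a[a]abbaa_   read a → write a, move R, go to p0
p0 | aa[a]bbaa_   read a → write a, move R, go to p0
p0 | aaa[b]baa_   read b → write a, move L, go to p0
p0 | aa[a]abaa_   read a → write a, move R, go to p0
p0 | aaa[a]baa_   read a → write a, move R, go to p0
p0 | aaaa[b]aa_   read b → write a, move L, go to p0
p0 | aaa[a]aaa_   read a → write a, move R, go to p0
p0 | aaaa[a]aa_   read a → write a, move R, go to p0
p0 | aaaaa[a]a_   read a → write a, move R, go to p0
p0 | aaaaaa[a]_   read a → write a, move R, go to p0
p0 | aaaaaaa[_]   read _ → write a, move L, go to p1
p1 | aaaaaa[a]a
M halts after 14 transitions.

14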